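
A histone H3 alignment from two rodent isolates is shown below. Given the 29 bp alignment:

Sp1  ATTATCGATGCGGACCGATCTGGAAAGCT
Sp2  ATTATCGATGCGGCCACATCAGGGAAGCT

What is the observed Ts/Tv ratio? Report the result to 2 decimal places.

Transitions are A↔G and C↔T; transversions are all other mismatches.
Transitions: 1. Transversions: 4.
R = 1/4 = 0.25.

0.25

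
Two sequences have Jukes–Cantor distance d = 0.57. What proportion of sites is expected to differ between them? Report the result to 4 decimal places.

0.3993

p = (3/4)(1 − e^(−4d/3)) = 0.75 × (1 − e^(-0.76)) = 0.75 × (1 − 0.467666) = 0.399251.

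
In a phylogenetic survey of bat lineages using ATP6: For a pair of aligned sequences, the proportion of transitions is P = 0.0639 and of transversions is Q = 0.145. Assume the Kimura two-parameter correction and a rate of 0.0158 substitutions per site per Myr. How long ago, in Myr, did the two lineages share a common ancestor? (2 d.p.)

Under the Kimura two-parameter model, d = −½ ln(1 − 2P − Q) − ¼ ln(1 − 2Q).
1 − 2P − Q = 0.7272, giving −½ ln(0.7272) = 0.159277.
1 − 2Q = 0.71, giving −¼ ln(0.71) = 0.085623.
d = 0.159277 + 0.085623 = 0.244900.
Under a molecular clock d = 2μt, so t = d/(2μ) = 0.244900 / (2 × 0.0158) = 7.75 Myr.

7.75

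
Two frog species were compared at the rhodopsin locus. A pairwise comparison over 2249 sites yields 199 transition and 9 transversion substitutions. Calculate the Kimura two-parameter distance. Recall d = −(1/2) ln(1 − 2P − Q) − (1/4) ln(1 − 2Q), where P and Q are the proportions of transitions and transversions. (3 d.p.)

0.102

P = 199/2249 ≈ 0.088484 and Q = 9/2249 ≈ 0.004002.
Under the Kimura two-parameter model, d = −½ ln(1 − 2P − Q) − ¼ ln(1 − 2Q).
1 − 2P − Q = 0.81903, giving −½ ln(0.81903) = 0.099817.
1 − 2Q = 0.991996, giving −¼ ln(0.991996) = 0.002009.
d = 0.099817 + 0.002009 = 0.101826.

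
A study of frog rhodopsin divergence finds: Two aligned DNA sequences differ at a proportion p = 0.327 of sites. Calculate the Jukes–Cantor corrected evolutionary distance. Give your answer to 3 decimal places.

d = −(3/4) ln(1 − 4p/3) = −0.75 ln(1 − 0.436) = −0.75 ln(0.564)
  = −0.75 × (-0.572701) = 0.429526 substitutions/site.

0.430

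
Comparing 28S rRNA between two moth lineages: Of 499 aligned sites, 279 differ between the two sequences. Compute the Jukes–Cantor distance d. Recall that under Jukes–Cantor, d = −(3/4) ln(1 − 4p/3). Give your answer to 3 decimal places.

p = 279/499 ≈ 0.559118.
d = −(3/4) ln(1 − 4p/3) = −0.75 ln(1 − 0.745491) = −0.75 ln(0.254509)
  = −0.75 × (-1.368419) = 1.026314 substitutions/site.

1.026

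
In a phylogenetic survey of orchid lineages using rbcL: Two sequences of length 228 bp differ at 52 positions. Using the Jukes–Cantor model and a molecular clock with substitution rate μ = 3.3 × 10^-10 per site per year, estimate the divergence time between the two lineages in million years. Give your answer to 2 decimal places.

411.98

p = 52/228 ≈ 0.22807.
d = −(3/4) ln(1 − 4p/3) = −0.75 ln(1 − 0.304093) = −0.75 ln(0.695907)
  = −0.75 × (-0.362539) = 0.271904 substitutions/site.
Under a molecular clock d = 2μt, so t = d/(2μ) = 0.271904 / (2 × 3.3 × 10^-10) = 411.98 million years.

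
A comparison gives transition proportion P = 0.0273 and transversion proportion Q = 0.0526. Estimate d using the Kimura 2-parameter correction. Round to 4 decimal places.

0.0845

Under the Kimura two-parameter model, d = −½ ln(1 − 2P − Q) − ¼ ln(1 − 2Q).
1 − 2P − Q = 0.8928, giving −½ ln(0.8928) = 0.056696.
1 − 2Q = 0.8948, giving −¼ ln(0.8948) = 0.027789.
d = 0.056696 + 0.027789 = 0.084485.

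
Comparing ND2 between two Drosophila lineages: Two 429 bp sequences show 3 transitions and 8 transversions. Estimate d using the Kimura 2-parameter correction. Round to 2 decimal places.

0.03

P = 3/429 ≈ 0.006993 and Q = 8/429 ≈ 0.018648.
Under the Kimura two-parameter model, d = −½ ln(1 − 2P − Q) − ¼ ln(1 − 2Q).
1 − 2P − Q = 0.967366, giving −½ ln(0.967366) = 0.016589.
1 − 2Q = 0.962704, giving −¼ ln(0.962704) = 0.009502.
d = 0.016589 + 0.009502 = 0.026091.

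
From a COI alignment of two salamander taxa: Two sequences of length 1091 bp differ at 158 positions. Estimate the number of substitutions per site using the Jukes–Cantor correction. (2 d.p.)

0.16

p = 158/1091 ≈ 0.144821.
d = −(3/4) ln(1 − 4p/3) = −0.75 ln(1 − 0.193095) = −0.75 ln(0.806905)
  = −0.75 × (-0.214549) = 0.160912 substitutions/site.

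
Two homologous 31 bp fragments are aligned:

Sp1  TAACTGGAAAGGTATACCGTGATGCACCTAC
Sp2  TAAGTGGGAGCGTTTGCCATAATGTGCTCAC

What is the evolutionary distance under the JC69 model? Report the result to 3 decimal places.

0.544

The sequences differ at 12 of 31 sites, so p = 12/31 ≈ 0.387097.
d = −(3/4) ln(1 − 4p/3) = −0.75 ln(1 − 0.516129) = −0.75 ln(0.483871)
  = −0.75 × (-0.725937) = 0.544453 substitutions/site.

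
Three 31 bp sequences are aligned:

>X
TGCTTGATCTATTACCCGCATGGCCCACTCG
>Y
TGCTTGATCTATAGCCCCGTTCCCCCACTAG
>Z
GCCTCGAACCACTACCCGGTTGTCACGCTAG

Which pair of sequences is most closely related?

X and Y

X–Y: 8/31 differ, p = 0.258, d = 0.316.
X–Z: 12/31 differ, p = 0.387, d = 0.544.
Y–Z: 13/31 differ, p = 0.419, d = 0.614.
The smallest distance is between X and Y.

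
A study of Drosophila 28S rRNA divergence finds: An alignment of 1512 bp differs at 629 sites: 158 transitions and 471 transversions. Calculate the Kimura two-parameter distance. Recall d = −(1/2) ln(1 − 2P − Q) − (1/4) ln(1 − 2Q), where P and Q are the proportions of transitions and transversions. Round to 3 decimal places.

P = 158/1512 ≈ 0.104497 and Q = 471/1512 ≈ 0.311508.
Under the Kimura two-parameter model, d = −½ ln(1 − 2P − Q) − ¼ ln(1 − 2Q).
1 − 2P − Q = 0.479498, giving −½ ln(0.479498) = 0.367508.
1 − 2Q = 0.376984, giving −¼ ln(0.376984) = 0.243888.
d = 0.367508 + 0.243888 = 0.611396.

0.611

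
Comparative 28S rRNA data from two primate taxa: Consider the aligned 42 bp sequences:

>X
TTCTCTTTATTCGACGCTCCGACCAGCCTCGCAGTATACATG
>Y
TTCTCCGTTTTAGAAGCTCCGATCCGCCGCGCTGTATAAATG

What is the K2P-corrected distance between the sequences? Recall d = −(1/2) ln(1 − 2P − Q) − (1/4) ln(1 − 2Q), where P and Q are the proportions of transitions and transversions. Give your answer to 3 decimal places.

Of 42 sites, 2 differences are transitions and 8 are transversions, so P = 2/42 ≈ 0.047619 and Q = 8/42 ≈ 0.190476.
Under the Kimura two-parameter model, d = −½ ln(1 − 2P − Q) − ¼ ln(1 − 2Q).
1 − 2P − Q = 0.714286, giving −½ ln(0.714286) = 0.168236.
1 − 2Q = 0.619048, giving −¼ ln(0.619048) = 0.119893.
d = 0.168236 + 0.119893 = 0.288129.

0.288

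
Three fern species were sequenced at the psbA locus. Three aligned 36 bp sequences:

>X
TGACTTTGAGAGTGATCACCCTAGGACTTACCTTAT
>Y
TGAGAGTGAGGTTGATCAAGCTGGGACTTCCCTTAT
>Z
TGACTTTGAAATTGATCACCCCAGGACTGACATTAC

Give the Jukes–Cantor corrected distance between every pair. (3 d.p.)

d(X,Y) = 0.304, d(X,Z) = 0.188, d(Y,Z) = 0.493

X–Y: 9/36 sites differ → p = 0.25, d = −0.75 ln(1 − 0.333333) = 0.304098 ≈ 0.304.
X–Z: 6/36 sites differ → p ≈ 0.166667, d = −0.75 ln(1 − 0.222223) = 0.188487 ≈ 0.188.
Y–Z: 13/36 sites differ → p ≈ 0.361111, d = −0.75 ln(1 − 0.481481) = 0.492584 ≈ 0.493.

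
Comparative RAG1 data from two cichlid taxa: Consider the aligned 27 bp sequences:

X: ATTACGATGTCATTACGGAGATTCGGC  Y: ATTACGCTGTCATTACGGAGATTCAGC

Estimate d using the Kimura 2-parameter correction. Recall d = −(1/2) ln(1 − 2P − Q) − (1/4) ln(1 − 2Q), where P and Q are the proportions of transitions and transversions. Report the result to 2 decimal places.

0.08

Of 27 sites, 1 differences are transitions and 1 are transversions, so P = 1/27 ≈ 0.037037 and Q = 1/27 ≈ 0.037037.
Under the Kimura two-parameter model, d = −½ ln(1 − 2P − Q) − ¼ ln(1 − 2Q).
1 − 2P − Q = 0.888889, giving −½ ln(0.888889) = 0.058891.
1 − 2Q = 0.925926, giving −¼ ln(0.925926) = 0.019240.
d = 0.058891 + 0.019240 = 0.078131.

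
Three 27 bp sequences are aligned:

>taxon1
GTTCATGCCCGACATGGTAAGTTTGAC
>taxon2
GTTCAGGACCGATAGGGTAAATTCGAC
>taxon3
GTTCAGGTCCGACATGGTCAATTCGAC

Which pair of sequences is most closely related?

taxon1–taxon2: 6/27 differ, p = 0.222, d = 0.264.
taxon1–taxon3: 5/27 differ, p = 0.185, d = 0.213.
taxon2–taxon3: 4/27 differ, p = 0.148, d = 0.165.
The smallest distance is between taxon2 and taxon3.

taxon2 and taxon3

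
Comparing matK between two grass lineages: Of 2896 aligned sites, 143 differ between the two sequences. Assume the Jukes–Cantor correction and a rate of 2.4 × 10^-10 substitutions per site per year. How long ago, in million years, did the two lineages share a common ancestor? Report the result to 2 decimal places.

p = 143/2896 ≈ 0.049378.
d = −(3/4) ln(1 − 4p/3) = −0.75 ln(1 − 0.065837) = −0.75 ln(0.934163)
  = −0.75 × (-0.068104) = 0.051078 substitutions/site.
Under a molecular clock d = 2μt, so t = d/(2μ) = 0.051078 / (2 × 2.4 × 10^-10) = 106.41 million years.

106.41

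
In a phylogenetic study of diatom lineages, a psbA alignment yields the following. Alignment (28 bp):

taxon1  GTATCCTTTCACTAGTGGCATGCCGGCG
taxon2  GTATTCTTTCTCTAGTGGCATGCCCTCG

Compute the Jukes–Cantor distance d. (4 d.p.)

The sequences differ at 4 of 28 sites (5, 11, 25, 26), so p = 4/28 ≈ 0.142857.
d = −(3/4) ln(1 − 4p/3) = −0.75 ln(1 − 0.190476) = −0.75 ln(0.809524)
  = −0.75 × (-0.211309) = 0.158482 substitutions/site.

0.1585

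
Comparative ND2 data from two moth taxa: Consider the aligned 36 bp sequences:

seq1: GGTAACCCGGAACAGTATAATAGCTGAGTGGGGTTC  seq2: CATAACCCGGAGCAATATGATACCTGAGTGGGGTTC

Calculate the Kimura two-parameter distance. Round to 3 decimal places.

Of 36 sites, 4 differences are transitions and 2 are transversions, so P = 4/36 ≈ 0.111111 and Q = 2/36 ≈ 0.055556.
Under the Kimura two-parameter model, d = −½ ln(1 − 2P − Q) − ¼ ln(1 − 2Q).
1 − 2P − Q = 0.722222, giving −½ ln(0.722222) = 0.162711.
1 − 2Q = 0.888888, giving −¼ ln(0.888888) = 0.029446.
d = 0.162711 + 0.029446 = 0.192157.

0.192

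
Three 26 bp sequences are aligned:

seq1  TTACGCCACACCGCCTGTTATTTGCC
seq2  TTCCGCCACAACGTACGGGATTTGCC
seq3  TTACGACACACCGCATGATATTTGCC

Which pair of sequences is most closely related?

seq1 and seq3

seq1–seq2: 7/26 differ, p = 0.269, d = 0.334.
seq1–seq3: 3/26 differ, p = 0.115, d = 0.125.
seq2–seq3: 7/26 differ, p = 0.269, d = 0.334.
The smallest distance is between seq1 and seq3.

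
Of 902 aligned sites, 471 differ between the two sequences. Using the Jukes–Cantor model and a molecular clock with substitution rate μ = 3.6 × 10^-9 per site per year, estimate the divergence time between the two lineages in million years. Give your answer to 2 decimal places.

124.11

p = 471/902 ≈ 0.522173.
d = −(3/4) ln(1 − 4p/3) = −0.75 ln(1 − 0.696231) = −0.75 ln(0.303769)
  = −0.75 × (-1.191488) = 0.893616 substitutions/site.
Under a molecular clock d = 2μt, so t = d/(2μ) = 0.893616 / (2 × 3.6 × 10^-9) = 124.11 million years.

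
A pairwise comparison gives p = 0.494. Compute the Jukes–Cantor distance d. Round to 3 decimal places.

0.806

d = −(3/4) ln(1 − 4p/3) = −0.75 ln(1 − 0.658667) = −0.75 ln(0.341333)
  = −0.75 × (-1.074897) = 0.806173 substitutions/site.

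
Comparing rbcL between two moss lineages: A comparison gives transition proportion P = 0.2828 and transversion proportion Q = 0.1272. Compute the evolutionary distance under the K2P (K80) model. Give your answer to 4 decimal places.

Under the Kimura two-parameter model, d = −½ ln(1 − 2P − Q) − ¼ ln(1 − 2Q).
1 − 2P − Q = 0.3072, giving −½ ln(0.3072) = 0.590128.
1 − 2Q = 0.7456, giving −¼ ln(0.7456) = 0.073392.
d = 0.590128 + 0.073392 = 0.663520.

0.6635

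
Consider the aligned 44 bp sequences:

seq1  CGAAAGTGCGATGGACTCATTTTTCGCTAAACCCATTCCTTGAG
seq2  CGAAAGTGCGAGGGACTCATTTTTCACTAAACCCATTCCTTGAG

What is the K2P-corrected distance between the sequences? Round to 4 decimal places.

0.0469

Of 44 sites, 1 differences are transitions and 1 are transversions, so P = 1/44 ≈ 0.022727 and Q = 1/44 ≈ 0.022727.
Under the Kimura two-parameter model, d = −½ ln(1 − 2P − Q) − ¼ ln(1 − 2Q).
1 − 2P − Q = 0.931819, giving −½ ln(0.931819) = 0.035308.
1 − 2Q = 0.954546, giving −¼ ln(0.954546) = 0.011630.
d = 0.035308 + 0.011630 = 0.046938.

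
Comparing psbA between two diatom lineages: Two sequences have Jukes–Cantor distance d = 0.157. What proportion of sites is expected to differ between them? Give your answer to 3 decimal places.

0.142

p = (3/4)(1 − e^(−4d/3)) = 0.75 × (1 − e^(-0.209333)) = 0.75 × (1 − 0.811125) = 0.141656.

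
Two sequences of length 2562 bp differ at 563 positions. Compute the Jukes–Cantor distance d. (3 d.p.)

0.260

p = 563/2562 ≈ 0.21975.
d = −(3/4) ln(1 − 4p/3) = −0.75 ln(1 − 0.293) = −0.75 ln(0.707)
  = −0.75 × (-0.346725) = 0.260044 substitutions/site.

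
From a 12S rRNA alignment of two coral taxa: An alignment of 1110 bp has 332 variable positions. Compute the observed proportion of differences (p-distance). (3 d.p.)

0.299

p = 332/1110 = 0.299099… ≈ 0.299 (to 3 d.p.).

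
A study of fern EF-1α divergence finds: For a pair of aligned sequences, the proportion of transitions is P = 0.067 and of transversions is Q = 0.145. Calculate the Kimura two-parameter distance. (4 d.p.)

0.2492

Under the Kimura two-parameter model, d = −½ ln(1 − 2P − Q) − ¼ ln(1 − 2Q).
1 − 2P − Q = 0.721, giving −½ ln(0.721) = 0.163558.
1 − 2Q = 0.71, giving −¼ ln(0.71) = 0.085623.
d = 0.163558 + 0.085623 = 0.249181.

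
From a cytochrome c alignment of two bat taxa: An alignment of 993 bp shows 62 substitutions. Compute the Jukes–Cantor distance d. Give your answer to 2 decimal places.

0.07

p = 62/993 ≈ 0.062437.
d = −(3/4) ln(1 − 4p/3) = −0.75 ln(1 − 0.083249) = −0.75 ln(0.916751)
  = −0.75 × (-0.086919) = 0.065189 substitutions/site.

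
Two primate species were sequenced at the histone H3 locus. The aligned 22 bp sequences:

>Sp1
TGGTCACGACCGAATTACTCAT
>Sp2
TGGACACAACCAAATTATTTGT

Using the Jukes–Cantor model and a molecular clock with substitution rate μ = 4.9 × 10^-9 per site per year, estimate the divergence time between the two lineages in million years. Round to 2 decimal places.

The sequences differ at 6 of 22 sites (4, 8, 12, 18, 20, 21), so p = 6/22 ≈ 0.272727.
d = −(3/4) ln(1 − 4p/3) = −0.75 ln(1 − 0.363636) = −0.75 ln(0.636364)
  = −0.75 × (-0.451985) = 0.338989 substitutions/site.
Under a molecular clock d = 2μt, so t = d/(2μ) = 0.338989 / (2 × 4.9 × 10^-9) = 34.59 million years.

34.59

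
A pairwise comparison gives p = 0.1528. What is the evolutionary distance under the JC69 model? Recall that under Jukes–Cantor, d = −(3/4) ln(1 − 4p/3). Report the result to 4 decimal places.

0.1709

d = −(3/4) ln(1 − 4p/3) = −0.75 ln(1 − 0.203733) = −0.75 ln(0.796267)
  = −0.75 × (-0.227821) = 0.170866 substitutions/site.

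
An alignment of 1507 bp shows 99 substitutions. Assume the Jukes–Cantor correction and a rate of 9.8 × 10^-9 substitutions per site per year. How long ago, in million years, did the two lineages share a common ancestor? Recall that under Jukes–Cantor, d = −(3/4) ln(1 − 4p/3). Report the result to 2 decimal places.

p = 99/1507 ≈ 0.065693.
d = −(3/4) ln(1 − 4p/3) = −0.75 ln(1 − 0.087591) = −0.75 ln(0.912409)
  = −0.75 × (-0.091667) = 0.068750 substitutions/site.
Under a molecular clock d = 2μt, so t = d/(2μ) = 0.068750 / (2 × 9.8 × 10^-9) = 3.51 million years.

3.51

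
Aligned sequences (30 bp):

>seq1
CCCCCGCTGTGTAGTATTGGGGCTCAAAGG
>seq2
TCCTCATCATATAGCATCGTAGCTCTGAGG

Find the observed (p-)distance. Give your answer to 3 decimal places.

The sequences differ at 13 of 30 positions.
p = 13/30 = 0.433333… ≈ 0.433 (to 3 d.p.).

0.433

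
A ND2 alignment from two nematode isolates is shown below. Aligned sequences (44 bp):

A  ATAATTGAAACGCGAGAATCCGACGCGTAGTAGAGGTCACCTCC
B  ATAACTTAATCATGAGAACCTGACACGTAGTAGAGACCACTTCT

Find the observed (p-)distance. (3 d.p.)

The sequences differ at 12 of 44 positions.
p = 12/44 = 0.272727… ≈ 0.273 (to 3 d.p.).

0.273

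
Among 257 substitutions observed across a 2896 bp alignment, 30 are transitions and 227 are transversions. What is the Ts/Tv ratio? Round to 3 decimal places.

R = 30/227 = 0.132158… ≈ 0.132 (to 3 d.p.).

0.132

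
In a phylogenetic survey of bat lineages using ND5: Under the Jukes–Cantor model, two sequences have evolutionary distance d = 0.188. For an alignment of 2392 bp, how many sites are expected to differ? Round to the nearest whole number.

398

Invert JC69: p = (3/4)(1 − e^(−4d/3)) = 0.75 × (1 − e^(-0.250667)) = 0.75 × (1 − 0.778281) = 0.166289.
Expected differing sites = pL ≈ 0.166289 × 2392 = 397.763288 ≈ 398.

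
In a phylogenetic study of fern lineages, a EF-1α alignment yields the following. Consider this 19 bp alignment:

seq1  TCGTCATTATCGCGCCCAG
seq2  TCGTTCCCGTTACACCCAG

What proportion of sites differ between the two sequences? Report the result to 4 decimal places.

0.4211

The sequences differ at 8 of 19 positions (sites 5, 6, 7, 8, 9, 11, 12, 14).
p = 8/19 = 0.421052… ≈ 0.4211 (to 4 d.p.).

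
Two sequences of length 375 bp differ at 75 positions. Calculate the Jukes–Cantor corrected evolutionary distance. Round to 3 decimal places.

p = 75/375 = 0.2.
d = −(3/4) ln(1 − 4p/3) = −0.75 ln(1 − 0.266667) = −0.75 ln(0.733333)
  = −0.75 × (-0.310155) = 0.232616 substitutions/site.

0.233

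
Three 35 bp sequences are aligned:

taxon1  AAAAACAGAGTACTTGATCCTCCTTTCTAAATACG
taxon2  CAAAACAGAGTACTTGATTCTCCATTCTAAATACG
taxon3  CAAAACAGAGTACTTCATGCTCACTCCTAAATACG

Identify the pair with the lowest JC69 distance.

taxon1 and taxon2

taxon1–taxon2: 3/35 differ, p = 0.086, d = 0.091.
taxon1–taxon3: 6/35 differ, p = 0.171, d = 0.195.
taxon2–taxon3: 5/35 differ, p = 0.143, d = 0.158.
The smallest distance is between taxon1 and taxon2.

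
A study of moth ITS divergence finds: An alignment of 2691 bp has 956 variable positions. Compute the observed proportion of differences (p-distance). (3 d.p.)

p = 956/2691 = 0.355258… ≈ 0.355 (to 3 d.p.).

0.355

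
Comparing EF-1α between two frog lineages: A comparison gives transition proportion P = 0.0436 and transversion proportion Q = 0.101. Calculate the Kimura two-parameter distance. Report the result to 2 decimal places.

Under the Kimura two-parameter model, d = −½ ln(1 − 2P − Q) − ¼ ln(1 − 2Q).
1 − 2P − Q = 0.8118, giving −½ ln(0.8118) = 0.104251.
1 − 2Q = 0.798, giving −¼ ln(0.798) = 0.056412.
d = 0.104251 + 0.056412 = 0.160663.

0.16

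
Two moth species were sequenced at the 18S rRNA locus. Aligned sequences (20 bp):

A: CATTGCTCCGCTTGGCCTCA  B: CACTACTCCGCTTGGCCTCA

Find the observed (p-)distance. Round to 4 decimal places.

The sequences differ at 2 of 20 positions (sites 3, 5).
p = 2/20 = 0.1000.

0.1000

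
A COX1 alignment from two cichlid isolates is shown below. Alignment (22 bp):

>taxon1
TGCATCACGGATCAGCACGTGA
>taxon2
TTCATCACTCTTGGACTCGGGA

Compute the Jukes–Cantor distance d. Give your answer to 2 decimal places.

0.59

The sequences differ at 9 of 22 sites (2, 9, 10, 11, 13, 14, 15, 17, 20), so p = 9/22 ≈ 0.409091.
d = −(3/4) ln(1 − 4p/3) = −0.75 ln(1 − 0.545455) = −0.75 ln(0.454545)
  = −0.75 × (-0.788458) = 0.591344 substitutions/site.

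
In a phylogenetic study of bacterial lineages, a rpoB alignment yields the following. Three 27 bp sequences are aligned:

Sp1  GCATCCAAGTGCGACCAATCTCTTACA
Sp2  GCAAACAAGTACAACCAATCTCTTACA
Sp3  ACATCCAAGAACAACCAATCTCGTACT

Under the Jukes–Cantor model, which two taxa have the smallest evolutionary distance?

Sp1–Sp2: 4/27 differ, p = 0.148, d = 0.165.
Sp1–Sp3: 6/27 differ, p = 0.222, d = 0.264.
Sp2–Sp3: 6/27 differ, p = 0.222, d = 0.264.
The smallest distance is between Sp1 and Sp2.

Sp1 and Sp2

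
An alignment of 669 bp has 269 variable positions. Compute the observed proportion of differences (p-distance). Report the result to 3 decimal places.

0.402

p = 269/669 = 0.402092… ≈ 0.402 (to 3 d.p.).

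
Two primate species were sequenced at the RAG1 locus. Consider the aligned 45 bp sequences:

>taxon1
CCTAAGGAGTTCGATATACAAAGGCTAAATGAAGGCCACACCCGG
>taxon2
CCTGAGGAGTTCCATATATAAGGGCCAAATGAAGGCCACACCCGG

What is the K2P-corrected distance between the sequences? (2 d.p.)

Of 45 sites, 4 differences are transitions and 1 are transversions, so P = 4/45 ≈ 0.088889 and Q = 1/45 ≈ 0.022222.
Under the Kimura two-parameter model, d = −½ ln(1 − 2P − Q) − ¼ ln(1 − 2Q).
1 − 2P − Q = 0.8, giving −½ ln(0.8) = 0.111572.
1 − 2Q = 0.955556, giving −¼ ln(0.955556) = 0.011365.
d = 0.111572 + 0.011365 = 0.122937.

0.12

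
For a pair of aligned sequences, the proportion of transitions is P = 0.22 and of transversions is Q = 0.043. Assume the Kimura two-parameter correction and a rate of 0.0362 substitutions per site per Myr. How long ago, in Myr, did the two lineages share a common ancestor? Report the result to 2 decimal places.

4.87

Under the Kimura two-parameter model, d = −½ ln(1 − 2P − Q) − ¼ ln(1 − 2Q).
1 − 2P − Q = 0.517, giving −½ ln(0.517) = 0.329856.
1 − 2Q = 0.914, giving −¼ ln(0.914) = 0.022481.
d = 0.329856 + 0.022481 = 0.352337.
Under a molecular clock d = 2μt, so t = d/(2μ) = 0.352337 / (2 × 0.0362) = 4.87 Myr.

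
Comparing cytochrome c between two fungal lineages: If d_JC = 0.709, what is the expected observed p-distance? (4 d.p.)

p = (3/4)(1 − e^(−4d/3)) = 0.75 × (1 − e^(-0.945333)) = 0.75 × (1 − 0.388550) = 0.458588.

0.4586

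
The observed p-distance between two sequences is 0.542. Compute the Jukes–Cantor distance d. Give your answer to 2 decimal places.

d = −(3/4) ln(1 − 4p/3) = −0.75 ln(1 − 0.722667) = −0.75 ln(0.277333)
  = −0.75 × (-1.282536) = 0.961902 substitutions/site.

0.96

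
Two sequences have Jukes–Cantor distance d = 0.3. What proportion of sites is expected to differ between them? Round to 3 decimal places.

p = (3/4)(1 − e^(−4d/3)) = 0.75 × (1 − e^(-0.4)) = 0.75 × (1 − 0.670320) = 0.247260.

0.247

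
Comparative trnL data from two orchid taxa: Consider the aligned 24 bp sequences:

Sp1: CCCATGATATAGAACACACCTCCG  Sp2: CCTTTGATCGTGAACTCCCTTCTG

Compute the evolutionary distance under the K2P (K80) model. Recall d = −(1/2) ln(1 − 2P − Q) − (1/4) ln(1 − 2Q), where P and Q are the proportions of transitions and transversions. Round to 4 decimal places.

0.5199

Of 24 sites, 3 differences are transitions and 6 are transversions, so P = 3/24 = 0.125 and Q = 6/24 = 0.25.
Under the Kimura two-parameter model, d = −½ ln(1 − 2P − Q) − ¼ ln(1 − 2Q).
1 − 2P − Q = 0.5, giving −½ ln(0.5) = 0.346574.
1 − 2Q = 0.5, giving −¼ ln(0.5) = 0.173287.
d = 0.346574 + 0.173287 = 0.519861.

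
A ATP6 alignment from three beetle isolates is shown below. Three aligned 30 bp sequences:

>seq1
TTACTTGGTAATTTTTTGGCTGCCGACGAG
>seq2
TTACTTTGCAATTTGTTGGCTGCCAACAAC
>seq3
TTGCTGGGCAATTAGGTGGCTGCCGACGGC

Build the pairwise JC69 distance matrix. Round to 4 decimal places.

seq1–seq2: 6/30 sites differ → p = 0.2, d = −0.75 ln(1 − 0.266667) = 0.232617 ≈ 0.2326.
seq1–seq3: 8/30 sites differ → p ≈ 0.266667, d = −0.75 ln(1 − 0.355556) = 0.329526 ≈ 0.3295.
seq2–seq3: 8/30 sites differ → p ≈ 0.266667, d = −0.75 ln(1 − 0.355556) = 0.329526 ≈ 0.3295.

d(seq1,seq2) = 0.2326, d(seq1,seq3) = 0.3295, d(seq2,seq3) = 0.3295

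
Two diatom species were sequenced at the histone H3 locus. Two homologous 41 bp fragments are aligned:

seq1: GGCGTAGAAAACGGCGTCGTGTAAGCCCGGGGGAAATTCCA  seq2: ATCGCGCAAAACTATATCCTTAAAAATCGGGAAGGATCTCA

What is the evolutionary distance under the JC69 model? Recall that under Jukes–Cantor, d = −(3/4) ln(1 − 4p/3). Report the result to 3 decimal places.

0.861

The sequences differ at 21 of 41 sites, so p = 21/41 ≈ 0.512195.
d = −(3/4) ln(1 − 4p/3) = −0.75 ln(1 − 0.682927) = −0.75 ln(0.317073)
  = −0.75 × (-1.148623) = 0.861467 substitutions/site.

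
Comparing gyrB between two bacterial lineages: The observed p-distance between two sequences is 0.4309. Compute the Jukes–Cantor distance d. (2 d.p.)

0.64

d = −(3/4) ln(1 − 4p/3) = −0.75 ln(1 − 0.574533) = −0.75 ln(0.425467)
  = −0.75 × (-0.854568) = 0.640926 substitutions/site.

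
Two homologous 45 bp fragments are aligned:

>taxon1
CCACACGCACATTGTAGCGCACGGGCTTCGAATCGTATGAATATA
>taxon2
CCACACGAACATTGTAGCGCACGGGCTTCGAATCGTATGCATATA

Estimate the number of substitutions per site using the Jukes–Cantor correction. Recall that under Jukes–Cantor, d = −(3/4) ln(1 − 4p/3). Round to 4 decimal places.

0.0458

The sequences differ at 2 of 45 sites (8, 40), so p = 2/45 ≈ 0.044444.
d = −(3/4) ln(1 − 4p/3) = −0.75 ln(1 − 0.059259) = −0.75 ln(0.940741)
  = −0.75 × (-0.061087) = 0.045815 substitutions/site.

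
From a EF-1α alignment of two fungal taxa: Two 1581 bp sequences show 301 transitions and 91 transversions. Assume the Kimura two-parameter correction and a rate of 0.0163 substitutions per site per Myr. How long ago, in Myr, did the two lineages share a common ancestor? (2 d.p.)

P = 301/1581 ≈ 0.190386 and Q = 91/1581 ≈ 0.057559.
Under the Kimura two-parameter model, d = −½ ln(1 − 2P − Q) − ¼ ln(1 − 2Q).
1 − 2P − Q = 0.561669, giving −½ ln(0.561669) = 0.288421.
1 − 2Q = 0.884882, giving −¼ ln(0.884882) = 0.030575.
d = 0.288421 + 0.030575 = 0.318996.
Under a molecular clock d = 2μt, so t = d/(2μ) = 0.318996 / (2 × 0.0163) = 9.79 Myr.

9.79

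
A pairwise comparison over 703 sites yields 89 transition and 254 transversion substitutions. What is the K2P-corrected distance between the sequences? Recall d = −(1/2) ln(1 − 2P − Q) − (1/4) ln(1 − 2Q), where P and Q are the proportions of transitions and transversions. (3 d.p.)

0.797

P = 89/703 ≈ 0.1266 and Q = 254/703 ≈ 0.361309.
Under the Kimura two-parameter model, d = −½ ln(1 − 2P − Q) − ¼ ln(1 − 2Q).
1 − 2P − Q = 0.385491, giving −½ ln(0.385491) = 0.476619.
1 − 2Q = 0.277382, giving −¼ ln(0.277382) = 0.320590.
d = 0.476619 + 0.320590 = 0.797209.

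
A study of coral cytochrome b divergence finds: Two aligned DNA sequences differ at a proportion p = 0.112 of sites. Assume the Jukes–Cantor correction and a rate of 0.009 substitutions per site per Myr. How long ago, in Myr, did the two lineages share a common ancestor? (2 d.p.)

6.74

d = −(3/4) ln(1 − 4p/3) = −0.75 ln(1 − 0.149333) = −0.75 ln(0.850667)
  = −0.75 × (-0.161735) = 0.121301 substitutions/site.
Under a molecular clock d = 2μt, so t = d/(2μ) = 0.121301 / (2 × 0.009) = 6.74 Myr.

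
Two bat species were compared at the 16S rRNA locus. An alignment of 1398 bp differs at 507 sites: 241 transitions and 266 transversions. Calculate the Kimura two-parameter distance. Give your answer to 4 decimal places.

0.5026

P = 241/1398 ≈ 0.172389 and Q = 266/1398 ≈ 0.190272.
Under the Kimura two-parameter model, d = −½ ln(1 − 2P − Q) − ¼ ln(1 − 2Q).
1 − 2P − Q = 0.46495, giving −½ ln(0.46495) = 0.382913.
1 − 2Q = 0.619456, giving −¼ ln(0.619456) = 0.119728.
d = 0.382913 + 0.119728 = 0.502641.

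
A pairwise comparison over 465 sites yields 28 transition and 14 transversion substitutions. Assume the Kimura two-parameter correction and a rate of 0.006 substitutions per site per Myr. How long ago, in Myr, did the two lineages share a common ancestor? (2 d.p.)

P = 28/465 ≈ 0.060215 and Q = 14/465 ≈ 0.030108.
Under the Kimura two-parameter model, d = −½ ln(1 − 2P − Q) − ¼ ln(1 − 2Q).
1 − 2P − Q = 0.849462, giving −½ ln(0.849462) = 0.081576.
1 − 2Q = 0.939784, giving −¼ ln(0.939784) = 0.015526.
d = 0.081576 + 0.015526 = 0.097102.
Under a molecular clock d = 2μt, so t = d/(2μ) = 0.097102 / (2 × 0.006) = 8.09 Myr.

8.09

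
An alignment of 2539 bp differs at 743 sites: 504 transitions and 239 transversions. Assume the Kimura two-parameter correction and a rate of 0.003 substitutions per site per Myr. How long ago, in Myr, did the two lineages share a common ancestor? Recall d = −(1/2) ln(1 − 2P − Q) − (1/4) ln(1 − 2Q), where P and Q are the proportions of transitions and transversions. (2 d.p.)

P = 504/2539 ≈ 0.198503 and Q = 239/2539 ≈ 0.094132.
Under the Kimura two-parameter model, d = −½ ln(1 − 2P − Q) − ¼ ln(1 − 2Q).
1 − 2P − Q = 0.508862, giving −½ ln(0.508862) = 0.337789.
1 − 2Q = 0.811736, giving −¼ ln(0.811736) = 0.052145.
d = 0.337789 + 0.052145 = 0.389934.
Under a molecular clock d = 2μt, so t = d/(2μ) = 0.389934 / (2 × 0.003) = 64.99 Myr.

64.99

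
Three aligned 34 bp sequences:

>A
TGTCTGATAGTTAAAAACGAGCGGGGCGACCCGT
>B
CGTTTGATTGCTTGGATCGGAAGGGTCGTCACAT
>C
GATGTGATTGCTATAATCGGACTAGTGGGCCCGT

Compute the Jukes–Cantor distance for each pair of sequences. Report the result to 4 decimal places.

A–B: 15/34 sites differ → p ≈ 0.441176, d = −0.75 ln(1 − 0.588235) = 0.665477 ≈ 0.6655.
A–C: 14/34 sites differ → p ≈ 0.411765, d = −0.75 ln(1 − 0.54902) = 0.597249 ≈ 0.5972.
B–C: 13/34 sites differ → p ≈ 0.382353, d = −0.75 ln(1 − 0.509804) = 0.534712 ≈ 0.5347.

d(A,B) = 0.6655, d(A,C) = 0.5972, d(B,C) = 0.5347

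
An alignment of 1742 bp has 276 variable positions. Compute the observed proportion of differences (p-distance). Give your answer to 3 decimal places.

0.158

p = 276/1742 = 0.158438… ≈ 0.158 (to 3 d.p.).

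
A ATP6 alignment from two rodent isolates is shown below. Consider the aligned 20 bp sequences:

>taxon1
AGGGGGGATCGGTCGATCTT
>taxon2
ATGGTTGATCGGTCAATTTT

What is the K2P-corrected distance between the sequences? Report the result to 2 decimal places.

Of 20 sites, 2 differences are transitions and 3 are transversions, so P = 2/20 = 0.1 and Q = 3/20 = 0.15.
Under the Kimura two-parameter model, d = −½ ln(1 − 2P − Q) − ¼ ln(1 − 2Q).
1 − 2P − Q = 0.65, giving −½ ln(0.65) = 0.215391.
1 − 2Q = 0.7, giving −¼ ln(0.7) = 0.089169.
d = 0.215391 + 0.089169 = 0.304560.

0.30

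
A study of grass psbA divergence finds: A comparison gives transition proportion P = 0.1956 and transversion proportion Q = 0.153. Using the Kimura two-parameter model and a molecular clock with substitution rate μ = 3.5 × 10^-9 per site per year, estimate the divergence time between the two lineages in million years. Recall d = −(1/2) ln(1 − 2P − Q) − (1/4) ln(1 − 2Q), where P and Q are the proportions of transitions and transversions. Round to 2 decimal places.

69.17

Under the Kimura two-parameter model, d = −½ ln(1 − 2P − Q) − ¼ ln(1 − 2Q).
1 − 2P − Q = 0.4558, giving −½ ln(0.4558) = 0.392851.
1 − 2Q = 0.694, giving −¼ ln(0.694) = 0.091321.
d = 0.392851 + 0.091321 = 0.484172.
Under a molecular clock d = 2μt, so t = d/(2μ) = 0.484172 / (2 × 3.5 × 10^-9) = 69.17 million years.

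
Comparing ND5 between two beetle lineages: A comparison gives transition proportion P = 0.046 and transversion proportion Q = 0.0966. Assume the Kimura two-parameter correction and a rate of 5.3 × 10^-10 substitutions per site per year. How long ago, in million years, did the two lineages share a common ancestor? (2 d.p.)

Under the Kimura two-parameter model, d = −½ ln(1 − 2P − Q) − ¼ ln(1 − 2Q).
1 − 2P − Q = 0.8114, giving −½ ln(0.8114) = 0.104497.
1 − 2Q = 0.8068, giving −¼ ln(0.8068) = 0.053670.
d = 0.104497 + 0.053670 = 0.158167.
Under a molecular clock d = 2μt, so t = d/(2μ) = 0.158167 / (2 × 5.3 × 10^-10) = 149.21 million years.

149.21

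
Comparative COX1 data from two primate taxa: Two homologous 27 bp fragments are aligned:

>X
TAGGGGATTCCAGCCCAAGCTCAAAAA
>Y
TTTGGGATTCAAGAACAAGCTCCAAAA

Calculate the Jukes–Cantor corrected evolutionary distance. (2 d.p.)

The sequences differ at 6 of 27 sites (2, 3, 11, 14, 15, 23), so p = 6/27 ≈ 0.222222.
d = −(3/4) ln(1 − 4p/3) = −0.75 ln(1 − 0.296296) = −0.75 ln(0.703704)
  = −0.75 × (-0.351397) = 0.263548 substitutions/site.

0.26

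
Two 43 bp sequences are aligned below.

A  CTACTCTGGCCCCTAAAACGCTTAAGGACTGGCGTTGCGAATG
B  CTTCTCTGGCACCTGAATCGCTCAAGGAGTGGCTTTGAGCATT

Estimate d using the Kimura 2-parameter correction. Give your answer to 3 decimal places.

Of 43 sites, 2 differences are transitions and 8 are transversions, so P = 2/43 ≈ 0.046512 and Q = 8/43 ≈ 0.186047.
Under the Kimura two-parameter model, d = −½ ln(1 − 2P − Q) − ¼ ln(1 − 2Q).
1 − 2P − Q = 0.720929, giving −½ ln(0.720929) = 0.163607.
1 − 2Q = 0.627906, giving −¼ ln(0.627906) = 0.116341.
d = 0.163607 + 0.116341 = 0.279948.

0.280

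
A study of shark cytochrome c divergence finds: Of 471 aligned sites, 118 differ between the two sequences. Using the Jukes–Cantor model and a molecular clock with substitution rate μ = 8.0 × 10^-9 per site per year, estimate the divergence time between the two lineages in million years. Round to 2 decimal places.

p = 118/471 ≈ 0.250531.
d = −(3/4) ln(1 − 4p/3) = −0.75 ln(1 − 0.334041) = −0.75 ln(0.665959)
  = −0.75 × (-0.406527) = 0.304895 substitutions/site.
Under a molecular clock d = 2μt, so t = d/(2μ) = 0.304895 / (2 × 8.0 × 10^-9) = 19.06 million years.

19.06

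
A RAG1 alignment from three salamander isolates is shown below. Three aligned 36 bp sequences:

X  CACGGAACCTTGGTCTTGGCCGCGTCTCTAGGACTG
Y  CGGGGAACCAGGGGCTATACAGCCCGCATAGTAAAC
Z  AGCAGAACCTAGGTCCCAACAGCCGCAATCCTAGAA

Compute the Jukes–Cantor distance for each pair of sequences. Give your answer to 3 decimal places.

X–Y: 18/36 sites differ → p = 0.5, d = −0.75 ln(1 − 0.666667) = 0.823960 ≈ 0.824.
X–Z: 19/36 sites differ → p ≈ 0.527778, d = −0.75 ln(1 − 0.703704) = 0.912297 ≈ 0.912.
Y–Z: 16/36 sites differ → p ≈ 0.444444, d = −0.75 ln(1 − 0.592592) = 0.673455 ≈ 0.673.

d(X,Y) = 0.824, d(X,Z) = 0.912, d(Y,Z) = 0.673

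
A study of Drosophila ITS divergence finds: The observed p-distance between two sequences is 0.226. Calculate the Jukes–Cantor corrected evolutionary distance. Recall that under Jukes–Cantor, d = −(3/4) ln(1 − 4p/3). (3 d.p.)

d = −(3/4) ln(1 − 4p/3) = −0.75 ln(1 − 0.301333) = −0.75 ln(0.698667)
  = −0.75 × (-0.358581) = 0.268936 substitutions/site.

0.269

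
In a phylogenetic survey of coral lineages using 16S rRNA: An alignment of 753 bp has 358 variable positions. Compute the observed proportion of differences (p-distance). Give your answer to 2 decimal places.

0.48

p = 358/753 = 0.475431… ≈ 0.48 (to 2 d.p.).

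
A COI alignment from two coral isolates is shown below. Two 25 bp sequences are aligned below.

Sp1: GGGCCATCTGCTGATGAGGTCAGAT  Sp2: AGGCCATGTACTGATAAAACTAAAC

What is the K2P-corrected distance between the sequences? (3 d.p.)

Of 25 sites, 9 differences are transitions and 1 are transversions, so P = 9/25 = 0.36 and Q = 1/25 = 0.04.
Under the Kimura two-parameter model, d = −½ ln(1 − 2P − Q) − ¼ ln(1 − 2Q).
1 − 2P − Q = 0.24, giving −½ ln(0.24) = 0.713558.
1 − 2Q = 0.92, giving −¼ ln(0.92) = 0.020845.
d = 0.713558 + 0.020845 = 0.734403.

0.734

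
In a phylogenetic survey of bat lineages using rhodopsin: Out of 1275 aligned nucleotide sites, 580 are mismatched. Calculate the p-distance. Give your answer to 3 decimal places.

p = 580/1275 = 0.454901… ≈ 0.455 (to 3 d.p.).

0.455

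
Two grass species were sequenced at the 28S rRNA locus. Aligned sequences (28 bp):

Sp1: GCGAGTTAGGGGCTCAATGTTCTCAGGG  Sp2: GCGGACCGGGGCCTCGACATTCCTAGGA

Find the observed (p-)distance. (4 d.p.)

0.4286

The sequences differ at 12 of 28 positions.
p = 12/28 = 0.428571… ≈ 0.4286 (to 4 d.p.).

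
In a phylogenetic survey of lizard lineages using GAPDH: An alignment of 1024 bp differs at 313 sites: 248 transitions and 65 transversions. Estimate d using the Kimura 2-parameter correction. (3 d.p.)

0.431

P = 248/1024 ≈ 0.242188 and Q = 65/1024 ≈ 0.063477.
Under the Kimura two-parameter model, d = −½ ln(1 − 2P − Q) − ¼ ln(1 − 2Q).
1 − 2P − Q = 0.452147, giving −½ ln(0.452147) = 0.396874.
1 − 2Q = 0.873046, giving −¼ ln(0.873046) = 0.033942.
d = 0.396874 + 0.033942 = 0.430816.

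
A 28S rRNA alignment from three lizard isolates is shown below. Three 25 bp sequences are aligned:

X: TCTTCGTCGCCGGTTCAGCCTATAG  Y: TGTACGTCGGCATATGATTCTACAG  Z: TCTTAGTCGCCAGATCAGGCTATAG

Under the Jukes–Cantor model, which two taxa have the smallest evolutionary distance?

X and Z

X–Y: 10/25 differ, p = 0.400, d = 0.572.
X–Z: 4/25 differ, p = 0.160, d = 0.180.
Y–Z: 9/25 differ, p = 0.360, d = 0.490.
The smallest distance is between X and Z.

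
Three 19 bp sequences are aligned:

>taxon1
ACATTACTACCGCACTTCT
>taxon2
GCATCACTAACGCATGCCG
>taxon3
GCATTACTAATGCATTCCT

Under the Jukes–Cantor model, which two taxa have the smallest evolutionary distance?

taxon2 and taxon3

taxon1–taxon2: 7/19 differ, p = 0.368, d = 0.507.
taxon1–taxon3: 5/19 differ, p = 0.263, d = 0.324.
taxon2–taxon3: 4/19 differ, p = 0.211, d = 0.247.
The smallest distance is between taxon2 and taxon3.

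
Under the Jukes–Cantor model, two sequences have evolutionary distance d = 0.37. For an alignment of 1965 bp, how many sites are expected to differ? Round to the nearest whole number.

574

Invert JC69: p = (3/4)(1 − e^(−4d/3)) = 0.75 × (1 − e^(-0.493333)) = 0.75 × (1 − 0.610588) = 0.292059.
Expected differing sites = pL ≈ 0.292059 × 1965 = 573.895935 ≈ 574.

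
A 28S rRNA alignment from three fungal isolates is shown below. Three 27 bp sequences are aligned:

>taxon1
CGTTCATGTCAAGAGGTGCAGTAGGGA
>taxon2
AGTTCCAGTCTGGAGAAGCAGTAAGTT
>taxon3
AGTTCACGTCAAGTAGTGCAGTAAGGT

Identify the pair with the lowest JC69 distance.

taxon1–taxon2: 10/27 differ, p = 0.370, d = 0.511.
taxon1–taxon3: 6/27 differ, p = 0.222, d = 0.264.
taxon2–taxon3: 9/27 differ, p = 0.333, d = 0.441.
The smallest distance is between taxon1 and taxon3.

taxon1 and taxon3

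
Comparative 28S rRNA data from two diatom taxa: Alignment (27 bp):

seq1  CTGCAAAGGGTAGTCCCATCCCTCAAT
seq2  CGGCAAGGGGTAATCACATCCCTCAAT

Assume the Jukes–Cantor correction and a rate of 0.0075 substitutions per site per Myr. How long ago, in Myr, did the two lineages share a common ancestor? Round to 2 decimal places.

The sequences differ at 4 of 27 sites (2, 7, 13, 16), so p = 4/27 ≈ 0.148148.
d = −(3/4) ln(1 − 4p/3) = −0.75 ln(1 − 0.197531) = −0.75 ln(0.802469)
  = −0.75 × (-0.220062) = 0.165047 substitutions/site.
Under a molecular clock d = 2μt, so t = d/(2μ) = 0.165047 / (2 × 0.0075) = 11.00 Myr.

11.00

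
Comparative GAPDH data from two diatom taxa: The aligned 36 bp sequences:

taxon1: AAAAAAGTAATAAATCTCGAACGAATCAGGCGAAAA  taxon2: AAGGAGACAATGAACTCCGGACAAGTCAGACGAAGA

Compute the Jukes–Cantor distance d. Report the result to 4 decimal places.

0.5482

The sequences differ at 14 of 36 sites, so p = 14/36 ≈ 0.388889.
d = −(3/4) ln(1 − 4p/3) = −0.75 ln(1 − 0.518519) = −0.75 ln(0.481481)
  = −0.75 × (-0.730889) = 0.548167 substitutions/site.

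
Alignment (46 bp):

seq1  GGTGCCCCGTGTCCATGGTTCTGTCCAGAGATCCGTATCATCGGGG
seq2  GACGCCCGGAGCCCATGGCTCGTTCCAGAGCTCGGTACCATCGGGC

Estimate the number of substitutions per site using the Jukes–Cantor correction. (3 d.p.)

The sequences differ at 12 of 46 sites, so p = 12/46 ≈ 0.26087.
d = −(3/4) ln(1 − 4p/3) = −0.75 ln(1 − 0.347827) = −0.75 ln(0.652173)
  = −0.75 × (-0.427445) = 0.320584 substitutions/site.

0.321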